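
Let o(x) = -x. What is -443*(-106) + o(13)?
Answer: 46945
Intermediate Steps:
-443*(-106) + o(13) = -443*(-106) - 1*13 = 46958 - 13 = 46945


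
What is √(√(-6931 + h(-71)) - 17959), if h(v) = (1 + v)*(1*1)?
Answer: √(-17959 + I*√7001) ≈ 0.3122 + 134.01*I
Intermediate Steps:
h(v) = 1 + v (h(v) = (1 + v)*1 = 1 + v)
√(√(-6931 + h(-71)) - 17959) = √(√(-6931 + (1 - 71)) - 17959) = √(√(-6931 - 70) - 17959) = √(√(-7001) - 17959) = √(I*√7001 - 17959) = √(-17959 + I*√7001)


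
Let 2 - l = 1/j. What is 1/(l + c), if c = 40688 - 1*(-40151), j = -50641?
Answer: 50641/4093869082 ≈ 1.2370e-5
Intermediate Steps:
c = 80839 (c = 40688 + 40151 = 80839)
l = 101283/50641 (l = 2 - 1/(-50641) = 2 - 1*(-1/50641) = 2 + 1/50641 = 101283/50641 ≈ 2.0000)
1/(l + c) = 1/(101283/50641 + 80839) = 1/(4093869082/50641) = 50641/4093869082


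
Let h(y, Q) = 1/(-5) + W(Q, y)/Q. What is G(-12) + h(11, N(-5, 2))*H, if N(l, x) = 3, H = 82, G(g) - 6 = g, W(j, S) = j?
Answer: 298/5 ≈ 59.600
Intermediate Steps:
G(g) = 6 + g
h(y, Q) = 4/5 (h(y, Q) = 1/(-5) + Q/Q = 1*(-1/5) + 1 = -1/5 + 1 = 4/5)
G(-12) + h(11, N(-5, 2))*H = (6 - 12) + (4/5)*82 = -6 + 328/5 = 298/5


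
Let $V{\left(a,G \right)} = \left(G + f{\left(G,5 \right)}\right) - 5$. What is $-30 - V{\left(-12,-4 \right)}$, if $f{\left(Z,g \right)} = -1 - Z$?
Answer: $-24$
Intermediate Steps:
$V{\left(a,G \right)} = -6$ ($V{\left(a,G \right)} = \left(G - \left(1 + G\right)\right) - 5 = -1 - 5 = -6$)
$-30 - V{\left(-12,-4 \right)} = -30 - -6 = -30 + 6 = -24$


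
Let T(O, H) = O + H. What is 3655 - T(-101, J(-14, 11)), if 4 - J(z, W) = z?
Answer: 3738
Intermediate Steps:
J(z, W) = 4 - z
T(O, H) = H + O
3655 - T(-101, J(-14, 11)) = 3655 - ((4 - 1*(-14)) - 101) = 3655 - ((4 + 14) - 101) = 3655 - (18 - 101) = 3655 - 1*(-83) = 3655 + 83 = 3738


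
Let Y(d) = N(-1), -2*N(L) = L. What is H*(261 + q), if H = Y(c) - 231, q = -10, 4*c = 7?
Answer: -115711/2 ≈ -57856.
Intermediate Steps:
c = 7/4 (c = (¼)*7 = 7/4 ≈ 1.7500)
N(L) = -L/2
Y(d) = ½ (Y(d) = -½*(-1) = ½)
H = -461/2 (H = ½ - 231 = -461/2 ≈ -230.50)
H*(261 + q) = -461*(261 - 10)/2 = -461/2*251 = -115711/2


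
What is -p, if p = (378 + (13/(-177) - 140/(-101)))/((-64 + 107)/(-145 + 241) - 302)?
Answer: 216991136/172507091 ≈ 1.2579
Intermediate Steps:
p = -216991136/172507091 (p = (378 + (13*(-1/177) - 140*(-1/101)))/(43/96 - 302) = (378 + (-13/177 + 140/101))/(43*(1/96) - 302) = (378 + 23467/17877)/(43/96 - 302) = 6780973/(17877*(-28949/96)) = (6780973/17877)*(-96/28949) = -216991136/172507091 ≈ -1.2579)
-p = -1*(-216991136/172507091) = 216991136/172507091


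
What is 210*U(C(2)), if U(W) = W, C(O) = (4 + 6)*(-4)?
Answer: -8400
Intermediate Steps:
C(O) = -40 (C(O) = 10*(-4) = -40)
210*U(C(2)) = 210*(-40) = -8400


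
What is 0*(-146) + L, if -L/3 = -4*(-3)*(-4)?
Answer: 144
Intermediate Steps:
L = 144 (L = -3*(-4*(-3))*(-4) = -36*(-4) = -3*(-48) = 144)
0*(-146) + L = 0*(-146) + 144 = 0 + 144 = 144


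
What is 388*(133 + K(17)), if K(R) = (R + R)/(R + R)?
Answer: 51992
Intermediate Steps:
K(R) = 1 (K(R) = (2*R)/((2*R)) = (2*R)*(1/(2*R)) = 1)
388*(133 + K(17)) = 388*(133 + 1) = 388*134 = 51992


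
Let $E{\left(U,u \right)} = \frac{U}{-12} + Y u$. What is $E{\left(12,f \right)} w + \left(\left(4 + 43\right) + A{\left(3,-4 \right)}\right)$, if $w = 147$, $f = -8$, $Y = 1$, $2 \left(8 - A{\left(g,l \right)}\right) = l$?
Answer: $-1266$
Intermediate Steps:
$A{\left(g,l \right)} = 8 - \frac{l}{2}$
$E{\left(U,u \right)} = u - \frac{U}{12}$ ($E{\left(U,u \right)} = \frac{U}{-12} + 1 u = - \frac{U}{12} + u = u - \frac{U}{12}$)
$E{\left(12,f \right)} w + \left(\left(4 + 43\right) + A{\left(3,-4 \right)}\right) = \left(-8 - 1\right) 147 + \left(\left(4 + 43\right) + \left(8 - -2\right)\right) = \left(-8 - 1\right) 147 + \left(47 + \left(8 + 2\right)\right) = \left(-9\right) 147 + \left(47 + 10\right) = -1323 + 57 = -1266$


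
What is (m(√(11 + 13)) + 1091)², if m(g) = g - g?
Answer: 1190281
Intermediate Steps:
m(g) = 0
(m(√(11 + 13)) + 1091)² = (0 + 1091)² = 1091² = 1190281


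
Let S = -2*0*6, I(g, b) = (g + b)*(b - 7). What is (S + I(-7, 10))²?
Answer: 81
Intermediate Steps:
I(g, b) = (-7 + b)*(b + g) (I(g, b) = (b + g)*(-7 + b) = (-7 + b)*(b + g))
S = 0 (S = 0*6 = 0)
(S + I(-7, 10))² = (0 + (10² - 7*10 - 7*(-7) + 10*(-7)))² = (0 + (100 - 70 + 49 - 70))² = (0 + 9)² = 9² = 81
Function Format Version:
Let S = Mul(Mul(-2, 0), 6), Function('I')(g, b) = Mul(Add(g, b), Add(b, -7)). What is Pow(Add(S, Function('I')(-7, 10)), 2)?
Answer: 81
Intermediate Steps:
Function('I')(g, b) = Mul(Add(-7, b), Add(b, g)) (Function('I')(g, b) = Mul(Add(b, g), Add(-7, b)) = Mul(Add(-7, b), Add(b, g)))
S = 0 (S = Mul(0, 6) = 0)
Pow(Add(S, Function('I')(-7, 10)), 2) = Pow(Add(0, Add(Pow(10, 2), Mul(-7, 10), Mul(-7, -7), Mul(10, -7))), 2) = Pow(Add(0, Add(100, -70, 49, -70)), 2) = Pow(Add(0, 9), 2) = Pow(9, 2) = 81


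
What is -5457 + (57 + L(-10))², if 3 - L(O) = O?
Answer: -557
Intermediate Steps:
L(O) = 3 - O
-5457 + (57 + L(-10))² = -5457 + (57 + (3 - 1*(-10)))² = -5457 + (57 + (3 + 10))² = -5457 + (57 + 13)² = -5457 + 70² = -5457 + 4900 = -557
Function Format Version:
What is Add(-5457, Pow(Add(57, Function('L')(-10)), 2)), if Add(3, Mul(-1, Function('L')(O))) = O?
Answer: -557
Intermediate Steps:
Function('L')(O) = Add(3, Mul(-1, O))
Add(-5457, Pow(Add(57, Function('L')(-10)), 2)) = Add(-5457, Pow(Add(57, Add(3, Mul(-1, -10))), 2)) = Add(-5457, Pow(Add(57, Add(3, 10)), 2)) = Add(-5457, Pow(Add(57, 13), 2)) = Add(-5457, Pow(70, 2)) = Add(-5457, 4900) = -557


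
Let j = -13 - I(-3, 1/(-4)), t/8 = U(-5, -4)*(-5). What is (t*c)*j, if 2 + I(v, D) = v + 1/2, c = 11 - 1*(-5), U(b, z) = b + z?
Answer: -48960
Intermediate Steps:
c = 16 (c = 11 + 5 = 16)
I(v, D) = -3/2 + v (I(v, D) = -2 + (v + 1/2) = -2 + (v + ½) = -2 + (½ + v) = -3/2 + v)
t = 360 (t = 8*((-5 - 4)*(-5)) = 8*(-9*(-5)) = 8*45 = 360)
j = -17/2 (j = -13 - (-3/2 - 3) = -13 - 1*(-9/2) = -13 + 9/2 = -17/2 ≈ -8.5000)
(t*c)*j = (360*16)*(-17/2) = 5760*(-17/2) = -48960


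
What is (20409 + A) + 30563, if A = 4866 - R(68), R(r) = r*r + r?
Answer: 51146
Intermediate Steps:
R(r) = r + r² (R(r) = r² + r = r + r²)
A = 174 (A = 4866 - 68*(1 + 68) = 4866 - 68*69 = 4866 - 1*4692 = 4866 - 4692 = 174)
(20409 + A) + 30563 = (20409 + 174) + 30563 = 20583 + 30563 = 51146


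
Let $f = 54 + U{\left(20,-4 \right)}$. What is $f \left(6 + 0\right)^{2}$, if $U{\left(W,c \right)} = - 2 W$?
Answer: $504$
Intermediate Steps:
$f = 14$ ($f = 54 - 40 = 14$)
$f \left(6 + 0\right)^{2} = 14 \left(6 + 0\right)^{2} = 14 \cdot 6^{2} = 14 \cdot 36 = 504$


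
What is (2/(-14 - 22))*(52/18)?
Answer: -13/81 ≈ -0.16049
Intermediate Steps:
(2/(-14 - 22))*(52/18) = (2/(-36))*(52*(1/18)) = -1/36*2*(26/9) = -1/18*26/9 = -13/81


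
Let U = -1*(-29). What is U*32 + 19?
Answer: 947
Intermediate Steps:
U = 29
U*32 + 19 = 29*32 + 19 = 928 + 19 = 947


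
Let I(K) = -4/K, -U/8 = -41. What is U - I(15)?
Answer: 4924/15 ≈ 328.27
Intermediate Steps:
U = 328 (U = -8*(-41) = 328)
U - I(15) = 328 - (-4)/15 = 328 - 1*(-4/15) = 328 + 4/15 = 4924/15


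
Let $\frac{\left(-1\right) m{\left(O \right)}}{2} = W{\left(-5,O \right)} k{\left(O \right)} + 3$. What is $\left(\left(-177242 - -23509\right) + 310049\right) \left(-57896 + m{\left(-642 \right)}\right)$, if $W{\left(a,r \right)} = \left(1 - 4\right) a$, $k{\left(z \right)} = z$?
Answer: $-6040362872$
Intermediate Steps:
$W{\left(a,r \right)} = - 3 a$
$m{\left(O \right)} = -6 - 30 O$ ($m{\left(O \right)} = - 2 \left(\left(-3\right) \left(-5\right) O + 3\right) = - 2 \left(15 O + 3\right) = - 2 \left(3 + 15 O\right) = -6 - 30 O$)
$\left(\left(-177242 - -23509\right) + 310049\right) \left(-57896 + m{\left(-642 \right)}\right) = \left(\left(-177242 - -23509\right) + 310049\right) \left(-57896 - -19254\right) = \left(\left(-177242 + 23509\right) + 310049\right) \left(-57896 + \left(-6 + 19260\right)\right) = \left(-153733 + 310049\right) \left(-57896 + 19254\right) = 156316 \left(-38642\right) = -6040362872$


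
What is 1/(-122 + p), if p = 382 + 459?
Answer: 1/719 ≈ 0.0013908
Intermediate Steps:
p = 841
1/(-122 + p) = 1/(-122 + 841) = 1/719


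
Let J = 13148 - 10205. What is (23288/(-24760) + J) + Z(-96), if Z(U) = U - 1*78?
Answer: 8567144/3095 ≈ 2768.1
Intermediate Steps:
Z(U) = -78 + U (Z(U) = U - 78 = -78 + U)
J = 2943
(23288/(-24760) + J) + Z(-96) = (23288/(-24760) + 2943) + (-78 - 96) = (23288*(-1/24760) + 2943) - 174 = (-2911/3095 + 2943) - 174 = 9105674/3095 - 174 = 8567144/3095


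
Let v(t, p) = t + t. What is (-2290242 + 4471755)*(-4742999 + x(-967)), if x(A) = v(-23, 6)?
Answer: -10347014327085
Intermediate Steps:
v(t, p) = 2*t
x(A) = -46 (x(A) = 2*(-23) = -46)
(-2290242 + 4471755)*(-4742999 + x(-967)) = (-2290242 + 4471755)*(-4742999 - 46) = 2181513*(-4743045) = -10347014327085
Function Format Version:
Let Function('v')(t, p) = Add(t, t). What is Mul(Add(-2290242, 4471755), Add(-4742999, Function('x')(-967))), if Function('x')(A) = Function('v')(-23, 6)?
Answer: -10347014327085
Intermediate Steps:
Function('v')(t, p) = Mul(2, t)
Function('x')(A) = -46 (Function('x')(A) = Mul(2, -23) = -46)
Mul(Add(-2290242, 4471755), Add(-4742999, Function('x')(-967))) = Mul(Add(-2290242, 4471755), Add(-4742999, -46)) = Mul(2181513, -4743045) = -10347014327085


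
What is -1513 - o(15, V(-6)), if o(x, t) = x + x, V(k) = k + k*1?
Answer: -1543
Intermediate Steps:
V(k) = 2*k (V(k) = k + k = 2*k)
o(x, t) = 2*x
-1513 - o(15, V(-6)) = -1513 - 2*15 = -1513 - 1*30 = -1513 - 30 = -1543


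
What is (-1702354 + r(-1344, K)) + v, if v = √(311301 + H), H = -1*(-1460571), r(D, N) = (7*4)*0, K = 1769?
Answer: -1702354 + 4*√110742 ≈ -1.7010e+6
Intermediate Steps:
r(D, N) = 0 (r(D, N) = 28*0 = 0)
H = 1460571
v = 4*√110742 (v = √(311301 + 1460571) = √1771872 = 4*√110742 ≈ 1331.1)
(-1702354 + r(-1344, K)) + v = (-1702354 + 0) + 4*√110742 = -1702354 + 4*√110742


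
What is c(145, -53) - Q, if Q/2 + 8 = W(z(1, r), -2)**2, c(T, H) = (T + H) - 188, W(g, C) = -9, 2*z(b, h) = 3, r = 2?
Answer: -242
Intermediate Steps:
z(b, h) = 3/2 (z(b, h) = (1/2)*3 = 3/2)
c(T, H) = -188 + H + T (c(T, H) = (H + T) - 188 = -188 + H + T)
Q = 146 (Q = -16 + 2*(-9)**2 = -16 + 2*81 = -16 + 162 = 146)
c(145, -53) - Q = (-188 - 53 + 145) - 1*146 = -96 - 146 = -242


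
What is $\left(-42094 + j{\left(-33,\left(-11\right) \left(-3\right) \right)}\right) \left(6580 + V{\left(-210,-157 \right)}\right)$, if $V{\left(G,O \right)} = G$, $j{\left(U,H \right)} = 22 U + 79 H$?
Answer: $-256156810$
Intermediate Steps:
$\left(-42094 + j{\left(-33,\left(-11\right) \left(-3\right) \right)}\right) \left(6580 + V{\left(-210,-157 \right)}\right) = \left(-42094 + \left(22 \left(-33\right) + 79 \left(\left(-11\right) \left(-3\right)\right)\right)\right) \left(6580 - 210\right) = \left(-42094 + \left(-726 + 79 \cdot 33\right)\right) 6370 = \left(-42094 + \left(-726 + 2607\right)\right) 6370 = \left(-42094 + 1881\right) 6370 = \left(-40213\right) 6370 = -256156810$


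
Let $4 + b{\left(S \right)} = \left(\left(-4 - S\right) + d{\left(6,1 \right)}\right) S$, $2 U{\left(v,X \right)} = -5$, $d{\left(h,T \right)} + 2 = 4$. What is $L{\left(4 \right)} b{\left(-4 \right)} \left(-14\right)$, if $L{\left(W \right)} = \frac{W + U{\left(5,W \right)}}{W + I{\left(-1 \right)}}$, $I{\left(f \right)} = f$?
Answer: $84$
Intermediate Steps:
$d{\left(h,T \right)} = 2$ ($d{\left(h,T \right)} = -2 + 4 = 2$)
$U{\left(v,X \right)} = - \frac{5}{2}$ ($U{\left(v,X \right)} = \frac{1}{2} \left(-5\right) = - \frac{5}{2}$)
$b{\left(S \right)} = -4 + S \left(-2 - S\right)$ ($b{\left(S \right)} = -4 + \left(\left(-4 - S\right) + 2\right) S = -4 + \left(-2 - S\right) S = -4 + S \left(-2 - S\right)$)
$L{\left(W \right)} = \frac{- \frac{5}{2} + W}{-1 + W}$ ($L{\left(W \right)} = \frac{W - \frac{5}{2}}{W - 1} = \frac{- \frac{5}{2} + W}{-1 + W}$)
$L{\left(4 \right)} b{\left(-4 \right)} \left(-14\right) = \frac{- \frac{5}{2} + 4}{-1 + 4} \left(-4 - \left(-4\right)^{2} - -8\right) \left(-14\right) = \frac{1}{3} \cdot \frac{3}{2} \left(-4 - 16 + 8\right) \left(-14\right) = \frac{1}{2} \left(-12\right) \left(-14\right) = \left(-6\right) \left(-14\right) = 84$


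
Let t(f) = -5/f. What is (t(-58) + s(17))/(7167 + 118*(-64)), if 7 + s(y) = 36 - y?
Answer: -701/22330 ≈ -0.031393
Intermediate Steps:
s(y) = 29 - y (s(y) = -7 + (36 - y) = 29 - y)
(t(-58) + s(17))/(7167 + 118*(-64)) = (-5/(-58) + (29 - 1*17))/(7167 + 118*(-64)) = (-5*(-1/58) + (29 - 17))/(7167 - 7552) = (5/58 + 12)/(-385) = (701/58)*(-1/385) = -701/22330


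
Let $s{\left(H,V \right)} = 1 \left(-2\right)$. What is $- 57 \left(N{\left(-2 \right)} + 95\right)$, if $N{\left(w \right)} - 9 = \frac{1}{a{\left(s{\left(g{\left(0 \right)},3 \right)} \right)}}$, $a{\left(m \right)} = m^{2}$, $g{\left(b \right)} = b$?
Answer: $- \frac{23769}{4} \approx -5942.3$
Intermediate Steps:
$s{\left(H,V \right)} = -2$
$N{\left(w \right)} = \frac{37}{4}$ ($N{\left(w \right)} = 9 + \frac{1}{\left(-2\right)^{2}} = 9 + \frac{1}{4} = \frac{37}{4}$)
$- 57 \left(N{\left(-2 \right)} + 95\right) = - 57 \left(\frac{37}{4} + 95\right) = \left(-57\right) \frac{417}{4} = - \frac{23769}{4}$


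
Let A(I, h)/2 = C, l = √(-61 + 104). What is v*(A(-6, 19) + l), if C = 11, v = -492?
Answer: -10824 - 492*√43 ≈ -14050.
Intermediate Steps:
l = √43 ≈ 6.5574
A(I, h) = 22 (A(I, h) = 2*11 = 22)
v*(A(-6, 19) + l) = -492*(22 + √43) = -10824 - 492*√43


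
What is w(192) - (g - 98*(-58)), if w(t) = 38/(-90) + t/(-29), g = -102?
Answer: -7293701/1305 ≈ -5589.0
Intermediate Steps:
w(t) = -19/45 - t/29 (w(t) = 38*(-1/90) + t*(-1/29) = -19/45 - t/29)
w(192) - (g - 98*(-58)) = (-19/45 - 1/29*192) - (-102 - 98*(-58)) = (-19/45 - 192/29) - (-102 + 5684) = -9191/1305 - 1*5582 = -9191/1305 - 5582 = -7293701/1305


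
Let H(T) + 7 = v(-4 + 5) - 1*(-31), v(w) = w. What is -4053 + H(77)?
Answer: -4028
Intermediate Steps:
H(T) = 25 (H(T) = -7 + ((-4 + 5) - 1*(-31)) = -7 + (1 + 31) = -7 + 32 = 25)
-4053 + H(77) = -4053 + 25 = -4028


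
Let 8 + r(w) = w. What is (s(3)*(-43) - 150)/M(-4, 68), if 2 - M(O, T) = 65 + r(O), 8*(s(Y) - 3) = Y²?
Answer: 873/136 ≈ 6.4191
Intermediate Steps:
s(Y) = 3 + Y²/8
r(w) = -8 + w
M(O, T) = -55 - O (M(O, T) = 2 - (65 + (-8 + O)) = 2 - (57 + O) = 2 + (-57 - O) = -55 - O)
(s(3)*(-43) - 150)/M(-4, 68) = ((3 + (⅛)*3²)*(-43) - 150)/(-55 - 1*(-4)) = ((3 + (⅛)*9)*(-43) - 150)/(-55 + 4) = ((3 + 9/8)*(-43) - 150)/(-51) = ((33/8)*(-43) - 150)*(-1/51) = (-1419/8 - 150)*(-1/51) = -2619/8*(-1/51) = 873/136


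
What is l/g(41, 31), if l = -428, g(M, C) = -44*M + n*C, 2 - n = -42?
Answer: 107/110 ≈ 0.97273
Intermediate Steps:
n = 44 (n = 2 - 1*(-42) = 2 + 42 = 44)
g(M, C) = -44*M + 44*C
l/g(41, 31) = -428/(-44*41 + 44*31) = -428/(-1804 + 1364) = -428/(-440) = -428*(-1/440) = 107/110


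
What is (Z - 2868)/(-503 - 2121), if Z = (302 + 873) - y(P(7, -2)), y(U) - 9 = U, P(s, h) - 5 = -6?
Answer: 1701/2624 ≈ 0.64825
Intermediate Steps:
P(s, h) = -1 (P(s, h) = 5 - 6 = -1)
y(U) = 9 + U
Z = 1167 (Z = (302 + 873) - (9 - 1) = 1175 - 1*8 = 1175 - 8 = 1167)
(Z - 2868)/(-503 - 2121) = (1167 - 2868)/(-503 - 2121) = -1701/(-2624) = -1701*(-1/2624) = 1701/2624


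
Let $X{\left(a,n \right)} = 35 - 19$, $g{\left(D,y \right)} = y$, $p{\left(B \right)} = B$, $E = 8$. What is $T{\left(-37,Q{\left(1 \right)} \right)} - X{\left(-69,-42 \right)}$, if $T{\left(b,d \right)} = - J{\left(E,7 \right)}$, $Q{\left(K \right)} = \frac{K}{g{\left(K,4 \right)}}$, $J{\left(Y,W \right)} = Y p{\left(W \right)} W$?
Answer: $-408$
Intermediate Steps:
$X{\left(a,n \right)} = 16$
$J{\left(Y,W \right)} = Y W^{2}$ ($J{\left(Y,W \right)} = Y W W = W Y W = Y W^{2}$)
$Q{\left(K \right)} = \frac{K}{4}$
$T{\left(b,d \right)} = -392$ ($T{\left(b,d \right)} = - 8 \cdot 7^{2} = - 8 \cdot 49 = \left(-1\right) 392 = -392$)
$T{\left(-37,Q{\left(1 \right)} \right)} - X{\left(-69,-42 \right)} = -392 - 16 = -408$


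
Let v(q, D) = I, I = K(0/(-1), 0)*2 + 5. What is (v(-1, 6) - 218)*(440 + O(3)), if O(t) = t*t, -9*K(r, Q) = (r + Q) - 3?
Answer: -286013/3 ≈ -95338.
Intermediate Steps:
K(r, Q) = 1/3 - Q/9 - r/9 (K(r, Q) = -((r + Q) - 3)/9 = -((Q + r) - 3)/9 = -(-3 + Q + r)/9 = 1/3 - Q/9 - r/9)
O(t) = t**2
I = 17/3 (I = (1/3 - 1/9*0 - 0/(-1))*2 + 5 = (1/3 + 0 - 0*(-1))*2 + 5 = (1/3 + 0 - 1/9*0)*2 + 5 = (1/3 + 0 + 0)*2 + 5 = (1/3)*2 + 5 = 2/3 + 5 = 17/3 ≈ 5.6667)
v(q, D) = 17/3
(v(-1, 6) - 218)*(440 + O(3)) = (17/3 - 218)*(440 + 3**2) = -637*(440 + 9)/3 = -637/3*449 = -286013/3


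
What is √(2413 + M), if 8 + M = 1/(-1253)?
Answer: 2*√943967598/1253 ≈ 49.041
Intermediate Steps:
M = -10025/1253 (M = -8 + 1/(-1253) = -8 - 1/1253 = -10025/1253 ≈ -8.0008)
√(2413 + M) = √(2413 - 10025/1253) = √(3013464/1253) = 2*√943967598/1253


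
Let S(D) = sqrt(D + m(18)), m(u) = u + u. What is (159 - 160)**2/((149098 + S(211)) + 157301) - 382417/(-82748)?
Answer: 17950732997506135/3884205474874796 - sqrt(247)/93880346954 ≈ 4.6215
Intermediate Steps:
m(u) = 2*u
S(D) = sqrt(36 + D) (S(D) = sqrt(D + 2*18) = sqrt(D + 36) = sqrt(36 + D))
(159 - 160)**2/((149098 + S(211)) + 157301) - 382417/(-82748) = (159 - 160)**2/((149098 + sqrt(36 + 211)) + 157301) - 382417/(-82748) = (-1)**2/((149098 + sqrt(247)) + 157301) - 382417*(-1/82748) = 1/(306399 + sqrt(247)) + 382417/82748 = 382417/82748 + 1/(306399 + sqrt(247))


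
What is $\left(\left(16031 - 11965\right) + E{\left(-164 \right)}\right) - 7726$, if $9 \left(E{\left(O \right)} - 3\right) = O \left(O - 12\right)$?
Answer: $- \frac{4049}{9} \approx -449.89$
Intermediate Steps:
$E{\left(O \right)} = 3 + \frac{O \left(-12 + O\right)}{9}$ ($E{\left(O \right)} = 3 + \frac{O \left(O - 12\right)}{9} = 3 + \frac{O \left(-12 + O\right)}{9}$)
$\left(\left(16031 - 11965\right) + E{\left(-164 \right)}\right) - 7726 = \left(\left(16031 - 11965\right) + \left(3 - - \frac{656}{3} + \frac{\left(-164\right)^{2}}{9}\right)\right) - 7726 = \left(4066 + \left(3 + \frac{656}{3} + \frac{1}{9} \cdot 26896\right)\right) - 7726 = \left(4066 + \left(3 + \frac{656}{3} + \frac{26896}{9}\right)\right) - 7726 = \left(4066 + \frac{28891}{9}\right) - 7726 = \frac{65485}{9} - 7726 = - \frac{4049}{9}$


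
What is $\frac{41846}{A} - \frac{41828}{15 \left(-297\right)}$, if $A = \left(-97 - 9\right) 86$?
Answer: $\frac{97440059}{20305890} \approx 4.7986$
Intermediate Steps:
$A = -9116$ ($A = \left(-106\right) 86 = -9116$)
$\frac{41846}{A} - \frac{41828}{15 \left(-297\right)} = \frac{41846}{-9116} - \frac{41828}{15 \left(-297\right)} = 41846 \left(- \frac{1}{9116}\right) - \frac{41828}{-4455} = - \frac{20923}{4558} - - \frac{41828}{4455} = - \frac{20923}{4558} + \frac{41828}{4455} = \frac{97440059}{20305890}$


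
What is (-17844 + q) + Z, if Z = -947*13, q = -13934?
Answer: -44089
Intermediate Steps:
Z = -12311
(-17844 + q) + Z = (-17844 - 13934) - 12311 = -31778 - 12311 = -44089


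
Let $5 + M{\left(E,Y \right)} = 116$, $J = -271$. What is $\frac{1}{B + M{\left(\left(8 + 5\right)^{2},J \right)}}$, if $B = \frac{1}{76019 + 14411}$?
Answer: $\frac{90430}{10037731} \approx 0.009009$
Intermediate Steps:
$M{\left(E,Y \right)} = 111$ ($M{\left(E,Y \right)} = -5 + 116 = 111$)
$B = \frac{1}{90430} \approx 1.1058 \cdot 10^{-5}$
$\frac{1}{B + M{\left(\left(8 + 5\right)^{2},J \right)}} = \frac{1}{\frac{1}{90430} + 111} = \frac{1}{\frac{10037731}{90430}} = \frac{90430}{10037731}$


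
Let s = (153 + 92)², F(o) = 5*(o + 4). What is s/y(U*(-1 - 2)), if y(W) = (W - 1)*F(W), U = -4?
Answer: 12005/176 ≈ 68.210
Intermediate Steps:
F(o) = 20 + 5*o (F(o) = 5*(4 + o) = 20 + 5*o)
s = 60025 (s = 245² = 60025)
y(W) = (-1 + W)*(20 + 5*W) (y(W) = (W - 1)*(20 + 5*W) = (-1 + W)*(20 + 5*W))
s/y(U*(-1 - 2)) = 60025/((5*(-1 - 4*(-1 - 2))*(4 - 4*(-1 - 2)))) = 60025/((5*(-1 - 4*(-3))*(4 - 4*(-3)))) = 60025/((5*(-1 + 12)*(4 + 12))) = 60025/((5*11*16)) = 60025/880 = 60025*(1/880) = 12005/176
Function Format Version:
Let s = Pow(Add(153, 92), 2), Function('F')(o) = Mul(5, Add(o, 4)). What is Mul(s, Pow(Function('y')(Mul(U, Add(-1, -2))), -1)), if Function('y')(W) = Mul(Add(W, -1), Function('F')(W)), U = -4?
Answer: Rational(12005, 176) ≈ 68.210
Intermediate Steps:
Function('F')(o) = Add(20, Mul(5, o)) (Function('F')(o) = Mul(5, Add(4, o)) = Add(20, Mul(5, o)))
s = 60025 (s = Pow(245, 2) = 60025)
Function('y')(W) = Mul(Add(-1, W), Add(20, Mul(5, W))) (Function('y')(W) = Mul(Add(W, -1), Add(20, Mul(5, W))) = Mul(Add(-1, W), Add(20, Mul(5, W))))
Mul(s, Pow(Function('y')(Mul(U, Add(-1, -2))), -1)) = Mul(60025, Pow(Mul(5, Add(-1, Mul(-4, Add(-1, -2))), Add(4, Mul(-4, Add(-1, -2)))), -1)) = Mul(60025, Pow(Mul(5, Add(-1, Mul(-4, -3)), Add(4, Mul(-4, -3))), -1)) = Mul(60025, Pow(Mul(5, Add(-1, 12), Add(4, 12)), -1)) = Mul(60025, Pow(Mul(5, 11, 16), -1)) = Mul(60025, Pow(880, -1)) = Mul(60025, Rational(1, 880)) = Rational(12005, 176)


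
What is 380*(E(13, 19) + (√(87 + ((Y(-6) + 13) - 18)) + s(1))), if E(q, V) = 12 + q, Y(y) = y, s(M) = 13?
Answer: 14440 + 760*√19 ≈ 17753.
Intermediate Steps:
380*(E(13, 19) + (√(87 + ((Y(-6) + 13) - 18)) + s(1))) = 380*((12 + 13) + (√(87 + ((-6 + 13) - 18)) + 13)) = 380*(25 + (√(87 + (7 - 18)) + 13)) = 380*(25 + (√(87 - 11) + 13)) = 380*(25 + (√76 + 13)) = 380*(25 + (2*√19 + 13)) = 380*(25 + (13 + 2*√19)) = 380*(38 + 2*√19) = 14440 + 760*√19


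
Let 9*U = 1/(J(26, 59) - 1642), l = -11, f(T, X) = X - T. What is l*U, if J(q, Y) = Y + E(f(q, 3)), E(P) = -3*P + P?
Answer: 11/13833 ≈ 0.00079520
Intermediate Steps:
E(P) = -2*P
J(q, Y) = -6 + Y + 2*q (J(q, Y) = Y - 2*(3 - q) = Y + (-6 + 2*q) = -6 + Y + 2*q)
U = -1/13833 (U = 1/(9*((-6 + 59 + 2*26) - 1642)) = 1/(9*((-6 + 59 + 52) - 1642)) = 1/(9*(105 - 1642)) = (1/9)/(-1537) = (1/9)*(-1/1537) = -1/13833 ≈ -7.2291e-5)
l*U = -11*(-1/13833) = 11/13833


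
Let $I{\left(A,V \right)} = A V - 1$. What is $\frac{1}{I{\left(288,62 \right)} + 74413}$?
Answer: $\frac{1}{92268} \approx 1.0838 \cdot 10^{-5}$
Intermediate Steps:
$I{\left(A,V \right)} = -1 + A V$
$\frac{1}{I{\left(288,62 \right)} + 74413} = \frac{1}{\left(-1 + 288 \cdot 62\right) + 74413} = \frac{1}{\left(-1 + 17856\right) + 74413} = \frac{1}{17855 + 74413} = \frac{1}{92268}$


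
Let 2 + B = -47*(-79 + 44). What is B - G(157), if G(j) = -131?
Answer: 1774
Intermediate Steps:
B = 1643 (B = -2 - 47*(-79 + 44) = -2 - 47*(-35) = -2 + 1645 = 1643)
B - G(157) = 1643 - 1*(-131) = 1643 + 131 = 1774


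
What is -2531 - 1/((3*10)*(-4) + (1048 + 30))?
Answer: -2424699/958 ≈ -2531.0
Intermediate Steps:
-2531 - 1/((3*10)*(-4) + (1048 + 30)) = -2531 - 1/(30*(-4) + 1078) = -2531 - 1/(-120 + 1078) = -2531 - 1/958 = -2424699/958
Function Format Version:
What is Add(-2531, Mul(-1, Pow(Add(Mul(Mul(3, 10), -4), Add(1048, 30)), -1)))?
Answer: Rational(-2424699, 958) ≈ -2531.0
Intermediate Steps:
Add(-2531, Mul(-1, Pow(Add(Mul(Mul(3, 10), -4), Add(1048, 30)), -1))) = Add(-2531, Mul(-1, Pow(Add(Mul(30, -4), 1078), -1))) = Add(-2531, Mul(-1, Pow(Add(-120, 1078), -1))) = Add(-2531, Mul(-1, Pow(958, -1))) = Add(-2531, Mul(-1, Rational(1, 958))) = Add(-2531, Rational(-1, 958)) = Rational(-2424699, 958)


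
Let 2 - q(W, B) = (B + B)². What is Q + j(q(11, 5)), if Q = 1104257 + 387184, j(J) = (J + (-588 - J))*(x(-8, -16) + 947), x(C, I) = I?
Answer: 944013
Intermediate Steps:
q(W, B) = 2 - 4*B² (q(W, B) = 2 - (B + B)² = 2 - (2*B)² = 2 - 4*B²)
j(J) = -547428 (j(J) = (J + (-588 - J))*(-16 + 947) = -588*931 = -547428)
Q = 1491441
Q + j(q(11, 5)) = 1491441 - 547428 = 944013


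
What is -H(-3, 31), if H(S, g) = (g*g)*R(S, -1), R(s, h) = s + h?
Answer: 3844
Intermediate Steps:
R(s, h) = h + s
H(S, g) = g²*(-1 + S) (H(S, g) = (g*g)*(-1 + S) = g²*(-1 + S))
-H(-3, 31) = -31²*(-1 - 3) = -961*(-4) = -1*(-3844) = 3844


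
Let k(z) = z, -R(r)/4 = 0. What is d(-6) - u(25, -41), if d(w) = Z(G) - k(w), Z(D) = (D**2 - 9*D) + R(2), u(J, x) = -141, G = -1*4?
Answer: 199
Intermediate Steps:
R(r) = 0 (R(r) = -4*0 = 0)
G = -4
Z(D) = D**2 - 9*D (Z(D) = (D**2 - 9*D) + 0 = D**2 - 9*D)
d(w) = 52 - w (d(w) = -4*(-9 - 4) - w = -4*(-13) - w = 52 - w)
d(-6) - u(25, -41) = (52 - 1*(-6)) - 1*(-141) = (52 + 6) + 141 = 58 + 141 = 199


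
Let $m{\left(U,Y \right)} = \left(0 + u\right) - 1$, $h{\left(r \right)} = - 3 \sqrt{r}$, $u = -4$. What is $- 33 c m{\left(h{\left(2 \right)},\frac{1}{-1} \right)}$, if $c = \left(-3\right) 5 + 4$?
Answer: $-1815$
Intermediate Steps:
$c = -11$ ($c = -15 + 4 = -11$)
$m{\left(U,Y \right)} = -5$ ($m{\left(U,Y \right)} = \left(0 - 4\right) - 1 = -4 - 1 = -5$)
$- 33 c m{\left(h{\left(2 \right)},\frac{1}{-1} \right)} = \left(-33\right) \left(-11\right) \left(-5\right) = 363 \left(-5\right) = -1815$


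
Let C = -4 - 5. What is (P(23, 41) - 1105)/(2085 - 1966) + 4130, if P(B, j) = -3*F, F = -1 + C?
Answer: 490395/119 ≈ 4121.0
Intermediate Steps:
C = -9
F = -10 (F = -1 - 9 = -10)
P(B, j) = 30 (P(B, j) = -3*(-10) = 30)
(P(23, 41) - 1105)/(2085 - 1966) + 4130 = (30 - 1105)/(2085 - 1966) + 4130 = -1075/119 + 4130 = 490395/119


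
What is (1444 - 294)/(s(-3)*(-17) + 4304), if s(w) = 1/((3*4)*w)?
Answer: 41400/154961 ≈ 0.26716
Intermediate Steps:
s(w) = 1/(12*w)
(1444 - 294)/(s(-3)*(-17) + 4304) = (1444 - 294)/(((1/12)/(-3))*(-17) + 4304) = 1150/(((1/12)*(-⅓))*(-17) + 4304) = 1150/(-1/36*(-17) + 4304) = 1150/(17/36 + 4304) = 1150/(154961/36) = 1150*(36/154961) = 41400/154961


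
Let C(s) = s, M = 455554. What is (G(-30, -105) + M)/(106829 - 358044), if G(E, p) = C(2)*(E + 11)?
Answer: -455516/251215 ≈ -1.8133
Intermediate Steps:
G(E, p) = 22 + 2*E (G(E, p) = 2*(E + 11) = 2*(11 + E) = 22 + 2*E)
(G(-30, -105) + M)/(106829 - 358044) = ((22 + 2*(-30)) + 455554)/(106829 - 358044) = ((22 - 60) + 455554)/(-251215) = (-38 + 455554)*(-1/251215) = 455516*(-1/251215) = -455516/251215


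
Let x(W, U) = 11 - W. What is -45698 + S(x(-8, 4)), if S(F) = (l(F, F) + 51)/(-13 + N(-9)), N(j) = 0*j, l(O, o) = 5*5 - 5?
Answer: -594145/13 ≈ -45703.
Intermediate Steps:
l(O, o) = 20 (l(O, o) = 25 - 5 = 20)
N(j) = 0
S(F) = -71/13 (S(F) = (20 + 51)/(-13 + 0) = 71/(-13) = 71*(-1/13) = -71/13)
-45698 + S(x(-8, 4)) = -45698 - 71/13 = -594145/13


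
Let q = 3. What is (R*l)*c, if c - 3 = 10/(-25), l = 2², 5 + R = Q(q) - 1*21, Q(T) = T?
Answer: -1196/5 ≈ -239.20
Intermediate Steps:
R = -23 (R = -5 + (3 - 1*21) = -5 + (3 - 21) = -5 - 18 = -23)
l = 4
c = 13/5 (c = 3 + 10/(-25) = 3 + 10*(-1/25) = 3 - ⅖ = 13/5 ≈ 2.6000)
(R*l)*c = -23*4*(13/5) = -92*13/5 = -1196/5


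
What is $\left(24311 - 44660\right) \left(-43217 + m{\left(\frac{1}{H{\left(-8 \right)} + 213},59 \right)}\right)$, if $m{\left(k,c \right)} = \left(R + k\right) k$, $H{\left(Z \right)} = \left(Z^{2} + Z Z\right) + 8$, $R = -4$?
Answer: $\frac{107114596688988}{121801} \approx 8.7942 \cdot 10^{8}$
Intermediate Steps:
$H{\left(Z \right)} = 8 + 2 Z^{2}$ ($H{\left(Z \right)} = \left(Z^{2} + Z^{2}\right) + 8 = 2 Z^{2} + 8 = 8 + 2 Z^{2}$)
$m{\left(k,c \right)} = k \left(-4 + k\right)$ ($m{\left(k,c \right)} = \left(-4 + k\right) k = k \left(-4 + k\right)$)
$\left(24311 - 44660\right) \left(-43217 + m{\left(\frac{1}{H{\left(-8 \right)} + 213},59 \right)}\right) = \left(24311 - 44660\right) \left(-43217 + \frac{-4 + \frac{1}{\left(8 + 2 \left(-8\right)^{2}\right) + 213}}{\left(8 + 2 \left(-8\right)^{2}\right) + 213}\right) = - 20349 \left(-43217 + \frac{-4 + \frac{1}{\left(8 + 2 \cdot 64\right) + 213}}{\left(8 + 2 \cdot 64\right) + 213}\right) = - 20349 \left(-43217 + \frac{-4 + \frac{1}{\left(8 + 128\right) + 213}}{\left(8 + 128\right) + 213}\right) = - 20349 \left(-43217 + \frac{-4 + \frac{1}{136 + 213}}{136 + 213}\right) = - 20349 \left(-43217 + \frac{-4 + \frac{1}{349}}{349}\right) = - 20349 \left(-43217 + \frac{1}{349} \left(- \frac{1395}{349}\right)\right) = - 20349 \left(-43217 - \frac{1395}{121801}\right) = \left(-20349\right) \left(- \frac{5263875212}{121801}\right) = \frac{107114596688988}{121801}$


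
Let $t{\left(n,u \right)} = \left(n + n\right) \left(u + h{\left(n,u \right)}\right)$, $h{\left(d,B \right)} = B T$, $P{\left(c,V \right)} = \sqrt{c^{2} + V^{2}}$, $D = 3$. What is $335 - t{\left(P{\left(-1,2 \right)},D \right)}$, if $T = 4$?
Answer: $335 - 30 \sqrt{5} \approx 267.92$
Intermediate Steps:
$P{\left(c,V \right)} = \sqrt{V^{2} + c^{2}}$
$h{\left(d,B \right)} = 4 B$ ($h{\left(d,B \right)} = B 4 = 4 B$)
$t{\left(n,u \right)} = 10 n u$ ($t{\left(n,u \right)} = \left(n + n\right) \left(u + 4 u\right) = 2 n 5 u = 10 n u$)
$335 - t{\left(P{\left(-1,2 \right)},D \right)} = 335 - 10 \sqrt{2^{2} + \left(-1\right)^{2}} \cdot 3 = 335 - 10 \sqrt{4 + 1} \cdot 3 = 335 - 10 \sqrt{5} \cdot 3 = 335 - 30 \sqrt{5}$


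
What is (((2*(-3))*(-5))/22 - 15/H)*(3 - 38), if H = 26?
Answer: -7875/286 ≈ -27.535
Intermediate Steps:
(((2*(-3))*(-5))/22 - 15/H)*(3 - 38) = (((2*(-3))*(-5))/22 - 15/26)*(3 - 38) = (-6*(-5)*(1/22) - 15*1/26)*(-35) = (30*(1/22) - 15/26)*(-35) = (15/11 - 15/26)*(-35) = (225/286)*(-35) = -7875/286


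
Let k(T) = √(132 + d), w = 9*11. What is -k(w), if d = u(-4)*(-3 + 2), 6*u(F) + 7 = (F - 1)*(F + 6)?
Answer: -√4854/6 ≈ -11.612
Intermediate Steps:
u(F) = -7/6 + (-1 + F)*(6 + F)/6 (u(F) = -7/6 + ((F - 1)*(F + 6))/6 = -7/6 + ((-1 + F)*(6 + F))/6 = -7/6 + (-1 + F)*(6 + F)/6)
w = 99
d = 17/6 (d = (-13/6 + (⅙)*(-4)² + (⅚)*(-4))*(-3 + 2) = (-13/6 + (⅙)*16 - 10/3)*(-1) = (-13/6 + 8/3 - 10/3)*(-1) = -17/6*(-1) = 17/6 ≈ 2.8333)
k(T) = √4854/6 (k(T) = √(132 + 17/6) = √(809/6) = √4854/6)
-k(w) = -√4854/6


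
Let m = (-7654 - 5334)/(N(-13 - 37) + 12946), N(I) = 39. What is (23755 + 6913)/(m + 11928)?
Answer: 99555995/38718023 ≈ 2.5713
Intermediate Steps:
m = -12988/12985 (m = (-7654 - 5334)/(39 + 12946) = -12988/12985 ≈ -1.0002)
(23755 + 6913)/(m + 11928) = (23755 + 6913)/(-12988/12985 + 11928) = 30668/(154872092/12985) = 30668*(12985/154872092) = 99555995/38718023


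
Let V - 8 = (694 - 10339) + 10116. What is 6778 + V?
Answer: 7257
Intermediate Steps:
V = 479 (V = 8 + ((694 - 10339) + 10116) = 8 + (-9645 + 10116) = 8 + 471 = 479)
6778 + V = 6778 + 479 = 7257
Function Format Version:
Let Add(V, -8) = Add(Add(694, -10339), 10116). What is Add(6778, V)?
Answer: 7257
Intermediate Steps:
V = 479 (V = Add(8, Add(Add(694, -10339), 10116)) = Add(8, Add(-9645, 10116)) = Add(8, 471) = 479)
Add(6778, V) = Add(6778, 479) = 7257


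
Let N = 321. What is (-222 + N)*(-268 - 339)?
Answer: -60093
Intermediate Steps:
(-222 + N)*(-268 - 339) = (-222 + 321)*(-268 - 339) = 99*(-607) = -60093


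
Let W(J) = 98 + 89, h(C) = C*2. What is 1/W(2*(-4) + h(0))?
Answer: 1/187 ≈ 0.0053476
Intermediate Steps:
h(C) = 2*C
W(J) = 187
1/W(2*(-4) + h(0)) = 1/187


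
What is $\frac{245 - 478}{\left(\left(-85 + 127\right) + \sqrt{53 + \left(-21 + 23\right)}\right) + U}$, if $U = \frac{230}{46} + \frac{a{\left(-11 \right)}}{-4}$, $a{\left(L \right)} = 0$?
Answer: $- \frac{10951}{2154} + \frac{233 \sqrt{55}}{2154} \approx -4.2818$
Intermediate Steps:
$U = 5$ ($U = \frac{230}{46} + \frac{0}{-4} = 230 \cdot \frac{1}{46} + 0 \left(- \frac{1}{4}\right) = 5 + 0 = 5$)
$\frac{245 - 478}{\left(\left(-85 + 127\right) + \sqrt{53 + \left(-21 + 23\right)}\right) + U} = \frac{245 - 478}{\left(\left(-85 + 127\right) + \sqrt{53 + \left(-21 + 23\right)}\right) + 5} = - \frac{233}{\left(42 + \sqrt{53 + 2}\right) + 5} = - \frac{233}{\left(42 + \sqrt{55}\right) + 5} = - \frac{233}{47 + \sqrt{55}}$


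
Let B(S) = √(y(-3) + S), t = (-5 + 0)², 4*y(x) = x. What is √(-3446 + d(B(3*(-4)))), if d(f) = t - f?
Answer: √(-13684 - 2*I*√51)/2 ≈ 0.030524 - 58.489*I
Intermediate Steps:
y(x) = x/4
t = 25 (t = (-5)² = 25)
B(S) = √(-¾ + S) (B(S) = √((¼)*(-3) + S) = √(-¾ + S))
d(f) = 25 - f
√(-3446 + d(B(3*(-4)))) = √(-3446 + (25 - √(-3 + 4*(3*(-4)))/2)) = √(-3446 + (25 - √(-3 + 4*(-12))/2)) = √(-3446 + (25 - √(-3 - 48)/2)) = √(-3446 + (25 - √(-51)/2)) = √(-3446 + (25 - I*√51/2)) = √(-3421 - I*√51/2)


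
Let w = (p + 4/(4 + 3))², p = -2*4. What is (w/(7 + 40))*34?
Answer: 91936/2303 ≈ 39.920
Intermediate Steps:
p = -8
w = 2704/49 (w = (-8 + 4/(4 + 3))² = (-8 + 4/7)² = (-52/7)² = 2704/49 ≈ 55.184)
(w/(7 + 40))*34 = ((2704/49)/(7 + 40))*34 = ((2704/49)/47)*34 = ((1/47)*(2704/49))*34 = (2704/2303)*34 = 91936/2303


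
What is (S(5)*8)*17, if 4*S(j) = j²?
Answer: 850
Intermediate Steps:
S(j) = j²/4
(S(5)*8)*17 = (((¼)*5²)*8)*17 = (((¼)*25)*8)*17 = ((25/4)*8)*17 = 50*17 = 850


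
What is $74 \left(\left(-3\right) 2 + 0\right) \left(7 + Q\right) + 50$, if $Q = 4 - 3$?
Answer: $-3502$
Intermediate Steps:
$Q = 1$
$74 \left(\left(-3\right) 2 + 0\right) \left(7 + Q\right) + 50 = 74 \left(\left(-3\right) 2 + 0\right) \left(7 + 1\right) + 50 = 74 \left(-6 + 0\right) 8 + 50 = 74 \left(\left(-6\right) 8\right) + 50 = 74 \left(-48\right) + 50 = -3552 + 50 = -3502$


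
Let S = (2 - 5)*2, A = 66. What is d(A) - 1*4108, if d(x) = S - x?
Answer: -4180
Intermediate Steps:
S = -6 (S = -3*2 = -6)
d(x) = -6 - x
d(A) - 1*4108 = (-6 - 1*66) - 1*4108 = (-6 - 66) - 4108 = -72 - 4108 = -4180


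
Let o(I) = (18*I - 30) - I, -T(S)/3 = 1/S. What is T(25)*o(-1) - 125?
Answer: -2984/25 ≈ -119.36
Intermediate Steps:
T(S) = -3/S
o(I) = -30 + 17*I (o(I) = (-30 + 18*I) - I = -30 + 17*I)
T(25)*o(-1) - 125 = (-3/25)*(-30 + 17*(-1)) - 125 = (-3*1/25)*(-30 - 17) - 125 = -3/25*(-47) - 125 = 141/25 - 125 = -2984/25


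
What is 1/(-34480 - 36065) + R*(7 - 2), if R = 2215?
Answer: 781285874/70545 ≈ 11075.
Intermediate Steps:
1/(-34480 - 36065) + R*(7 - 2) = 1/(-34480 - 36065) + 2215*(7 - 2) = 1/(-70545) + 2215*5 = -1/70545 + 11075 = 781285874/70545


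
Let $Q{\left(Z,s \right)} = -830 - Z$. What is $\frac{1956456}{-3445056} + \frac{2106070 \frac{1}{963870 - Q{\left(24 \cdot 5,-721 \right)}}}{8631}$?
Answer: $- \frac{11308931031415}{19922379461208} \approx -0.56765$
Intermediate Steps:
$\frac{1956456}{-3445056} + \frac{2106070 \frac{1}{963870 - Q{\left(24 \cdot 5,-721 \right)}}}{8631} = \frac{1956456}{-3445056} + \frac{2106070 \frac{1}{963870 - \left(-830 - 24 \cdot 5\right)}}{8631} = 1956456 \left(- \frac{1}{3445056}\right) + \frac{2106070}{963870 - \left(-830 - 120\right)} \frac{1}{8631} = - \frac{27173}{47848} + \frac{2106070}{963870 - \left(-830 - 120\right)} \frac{1}{8631} = - \frac{27173}{47848} + \frac{2106070}{963870 - -950} \cdot \frac{1}{8631} = - \frac{27173}{47848} + \frac{2106070}{963870 + 950} \cdot \frac{1}{8631} = - \frac{27173}{47848} + \frac{2106070}{964820} \cdot \frac{1}{8631} = - \frac{27173}{47848} + 2106070 \cdot \frac{1}{964820} \cdot \frac{1}{8631} = - \frac{27173}{47848} + \frac{210607}{96482} \cdot \frac{1}{8631} = - \frac{27173}{47848} + \frac{210607}{832736142} = - \frac{11308931031415}{19922379461208}$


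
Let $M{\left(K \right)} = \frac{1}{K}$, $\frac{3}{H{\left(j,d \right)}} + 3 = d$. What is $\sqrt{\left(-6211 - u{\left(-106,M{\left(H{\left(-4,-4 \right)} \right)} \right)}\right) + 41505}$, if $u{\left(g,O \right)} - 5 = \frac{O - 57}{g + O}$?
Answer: $\frac{\sqrt{149093711}}{65} \approx 187.85$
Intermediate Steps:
$H{\left(j,d \right)} = \frac{3}{-3 + d}$
$u{\left(g,O \right)} = 5 + \frac{-57 + O}{O + g}$ ($u{\left(g,O \right)} = 5 + \frac{O - 57}{g + O} = 5 + \frac{-57 + O}{O + g}$)
$\sqrt{\left(-6211 - u{\left(-106,M{\left(H{\left(-4,-4 \right)} \right)} \right)}\right) + 41505} = \sqrt{\left(-6211 - \frac{-57 + 5 \left(-106\right) + \frac{6}{3 \frac{1}{-3 - 4}}}{\frac{1}{3 \frac{1}{-3 - 4}} - 106}\right) + 41505} = \sqrt{\left(-6211 - \frac{-57 - 530 + \frac{6}{3 \frac{1}{-7}}}{\frac{1}{3 \frac{1}{-7}} - 106}\right) + 41505} = \sqrt{\left(-6211 - \frac{-57 - 530 + \frac{6}{3 \left(- \frac{1}{7}\right)}}{\frac{1}{3 \left(- \frac{1}{7}\right)} - 106}\right) + 41505} = \sqrt{\left(-6211 - \frac{-57 - 530 + \frac{6}{- \frac{3}{7}}}{\frac{1}{- \frac{3}{7}} - 106}\right) + 41505} = \sqrt{\left(-6211 - \frac{-57 - 530 + 6 \left(- \frac{7}{3}\right)}{- \frac{7}{3} - 106}\right) + 41505} = \sqrt{\left(-6211 - \frac{-57 - 530 - 14}{- \frac{325}{3}}\right) + 41505} = \sqrt{\left(-6211 - \left(- \frac{3}{325}\right) \left(-601\right)\right) + 41505} = \sqrt{\left(-6211 - \frac{1803}{325}\right) + 41505} = \sqrt{- \frac{2020378}{325} + 41505} = \sqrt{\frac{11468747}{325}} = \frac{\sqrt{149093711}}{65}$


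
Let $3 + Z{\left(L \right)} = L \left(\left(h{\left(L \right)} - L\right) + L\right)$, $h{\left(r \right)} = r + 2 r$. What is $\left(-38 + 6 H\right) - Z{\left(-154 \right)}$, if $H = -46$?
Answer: $-71459$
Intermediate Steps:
$h{\left(r \right)} = 3 r$
$Z{\left(L \right)} = -3 + 3 L^{2}$ ($Z{\left(L \right)} = -3 + L \left(\left(3 L - L\right) + L\right) = -3 + L \left(2 L + L\right) = -3 + L 3 L = -3 + 3 L^{2}$)
$\left(-38 + 6 H\right) - Z{\left(-154 \right)} = \left(-38 + 6 \left(-46\right)\right) - \left(-3 + 3 \left(-154\right)^{2}\right) = \left(-38 - 276\right) - \left(-3 + 3 \cdot 23716\right) = -314 - \left(-3 + 71148\right) = -314 - 71145 = -71459$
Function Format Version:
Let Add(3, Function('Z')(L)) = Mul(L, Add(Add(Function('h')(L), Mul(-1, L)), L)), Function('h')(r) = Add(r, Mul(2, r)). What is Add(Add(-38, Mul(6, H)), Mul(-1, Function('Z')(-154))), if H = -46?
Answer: -71459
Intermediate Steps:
Function('h')(r) = Mul(3, r)
Function('Z')(L) = Add(-3, Mul(3, Pow(L, 2))) (Function('Z')(L) = Add(-3, Mul(L, Add(Add(Mul(3, L), Mul(-1, L)), L))) = Add(-3, Mul(L, Add(Mul(2, L), L))) = Add(-3, Mul(L, Mul(3, L))) = Add(-3, Mul(3, Pow(L, 2))))
Add(Add(-38, Mul(6, H)), Mul(-1, Function('Z')(-154))) = Add(Add(-38, Mul(6, -46)), Mul(-1, Add(-3, Mul(3, Pow(-154, 2))))) = Add(Add(-38, -276), Mul(-1, Add(-3, Mul(3, 23716)))) = Add(-314, Mul(-1, Add(-3, 71148))) = Add(-314, Mul(-1, 71145)) = Add(-314, -71145) = -71459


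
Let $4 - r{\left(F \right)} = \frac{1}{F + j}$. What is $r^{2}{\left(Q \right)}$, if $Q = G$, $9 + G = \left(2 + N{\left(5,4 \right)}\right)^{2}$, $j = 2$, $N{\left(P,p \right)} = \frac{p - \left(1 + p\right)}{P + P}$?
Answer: $\frac{2119936}{114921} \approx 18.447$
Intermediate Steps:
$N{\left(P,p \right)} = - \frac{1}{2 P}$
$G = - \frac{539}{100}$ ($G = -9 + \left(2 - \frac{1}{2 \cdot 5}\right)^{2} = -9 + \left(2 - \frac{1}{10}\right)^{2} = -9 + \left(\frac{19}{10}\right)^{2} = -9 + \frac{361}{100} = - \frac{539}{100} \approx -5.39$)
$Q = - \frac{539}{100} \approx -5.39$
$r{\left(F \right)} = 4 - \frac{1}{2 + F}$ ($r{\left(F \right)} = 4 - \frac{1}{F + 2} = 4 - \frac{1}{2 + F}$)
$r^{2}{\left(Q \right)} = \left(\frac{7 + 4 \left(- \frac{539}{100}\right)}{2 - \frac{539}{100}}\right)^{2} = \left(\frac{7 - \frac{539}{25}}{- \frac{339}{100}}\right)^{2} = \left(\left(- \frac{100}{339}\right) \left(- \frac{364}{25}\right)\right)^{2} = \left(\frac{1456}{339}\right)^{2} = \frac{2119936}{114921}$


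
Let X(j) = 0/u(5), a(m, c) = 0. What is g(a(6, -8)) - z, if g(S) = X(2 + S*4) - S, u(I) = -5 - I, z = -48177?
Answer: 48177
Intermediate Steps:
X(j) = 0 (X(j) = 0/(-5 - 1*5) = 0/(-5 - 5) = 0/(-10) = 0*(-⅒) = 0)
g(S) = -S (g(S) = 0 - S = -S)
g(a(6, -8)) - z = -1*0 - 1*(-48177) = 0 + 48177 = 48177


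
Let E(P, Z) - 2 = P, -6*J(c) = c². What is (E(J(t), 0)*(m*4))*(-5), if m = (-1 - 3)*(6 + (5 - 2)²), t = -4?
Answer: -800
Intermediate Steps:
m = -60 (m = -4*(6 + 3²) = -4*(6 + 9) = -4*15 = -60)
J(c) = -c²/6
E(P, Z) = 2 + P
(E(J(t), 0)*(m*4))*(-5) = ((2 - ⅙*(-4)²)*(-60*4))*(-5) = ((2 - ⅙*16)*(-240))*(-5) = ((2 - 8/3)*(-240))*(-5) = -⅔*(-240)*(-5) = 160*(-5) = -800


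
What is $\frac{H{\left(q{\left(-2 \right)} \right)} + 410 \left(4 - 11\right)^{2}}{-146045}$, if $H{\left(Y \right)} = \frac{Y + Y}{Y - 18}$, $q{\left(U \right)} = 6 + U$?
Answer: $- \frac{140626}{1022315} \approx -0.13756$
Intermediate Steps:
$H{\left(Y \right)} = \frac{2 Y}{-18 + Y}$
$\frac{H{\left(q{\left(-2 \right)} \right)} + 410 \left(4 - 11\right)^{2}}{-146045} = \frac{\frac{2 \left(6 - 2\right)}{-18 + \left(6 - 2\right)} + 410 \left(4 - 11\right)^{2}}{-146045} = \left(2 \cdot 4 \frac{1}{-18 + 4} + 410 \left(-7\right)^{2}\right) \left(- \frac{1}{146045}\right) = \left(2 \cdot 4 \frac{1}{-14} + 410 \cdot 49\right) \left(- \frac{1}{146045}\right) = \left(2 \cdot 4 \left(- \frac{1}{14}\right) + 20090\right) \left(- \frac{1}{146045}\right) = \left(- \frac{4}{7} + 20090\right) \left(- \frac{1}{146045}\right) = \frac{140626}{7} \left(- \frac{1}{146045}\right) = - \frac{140626}{1022315}$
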